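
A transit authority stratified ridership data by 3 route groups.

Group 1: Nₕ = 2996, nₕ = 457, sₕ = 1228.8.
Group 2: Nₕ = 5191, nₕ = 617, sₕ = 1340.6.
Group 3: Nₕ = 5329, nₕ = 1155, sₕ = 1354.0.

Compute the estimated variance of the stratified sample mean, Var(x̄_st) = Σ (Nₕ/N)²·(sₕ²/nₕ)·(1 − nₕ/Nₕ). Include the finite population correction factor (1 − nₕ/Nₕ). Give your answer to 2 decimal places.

709.43

N = 13516. Term for each stratum: Wₕ²sₕ²/nₕ·(1−nₕ/Nₕ).
Var(x̄_st) = 137.57970 + 378.58560 + 193.26675 = 709.43205 → 709.43.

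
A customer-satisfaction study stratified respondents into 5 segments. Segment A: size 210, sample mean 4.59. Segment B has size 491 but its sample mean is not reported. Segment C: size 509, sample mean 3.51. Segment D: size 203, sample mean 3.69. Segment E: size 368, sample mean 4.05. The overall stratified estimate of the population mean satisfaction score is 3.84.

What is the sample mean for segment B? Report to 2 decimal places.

3.77

Σ Nₕx̄ₕ = N·μ, so 491·x̄_B = 1781·3.84 − (210·4.59 + 509·3.51 + 203·3.69 + 368·4.05).
= 6839.04 − 4989.96 = 1849.08.
x̄_B = 1849.08 / 491 = 3.7659... → 3.77.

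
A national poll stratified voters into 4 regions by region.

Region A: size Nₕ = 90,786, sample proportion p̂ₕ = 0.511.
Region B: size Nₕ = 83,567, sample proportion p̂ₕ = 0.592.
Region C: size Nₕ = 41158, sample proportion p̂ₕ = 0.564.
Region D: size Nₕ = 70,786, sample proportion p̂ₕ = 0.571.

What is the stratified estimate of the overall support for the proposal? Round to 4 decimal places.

N = 90786 + 83567 + 41158 + 70786 = 286297.
Overall proportion = Σ (Nₕ/N)·p̂ₕ.
Σ Nₕp̂ₕ = 46391.646 + 49471.664 + 23213.112 + 40418.806 = 159495.228.
159495.228 / 286297 = 0.557097... → 0.5571.

0.5571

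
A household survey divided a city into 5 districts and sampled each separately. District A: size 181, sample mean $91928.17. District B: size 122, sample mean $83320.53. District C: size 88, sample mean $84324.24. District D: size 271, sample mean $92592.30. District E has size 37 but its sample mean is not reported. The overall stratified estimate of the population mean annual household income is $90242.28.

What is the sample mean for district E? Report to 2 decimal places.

101681.19

N = 181 + 122 + 88 + 271 + 37 = 699.
Overall total = μ·N = 90242.28·699 = 63079353.72.
Subtract the known strata: 181·91928.17 + 122·83320.53 + 88·84324.24 + 271·92592.30 = 59317149.85.
Remaining total for district E: 63079353.72 − 59317149.85 = 3762203.87.
Divide by its size: 3762203.87 / 37 = 101681.1857... → 101681.19.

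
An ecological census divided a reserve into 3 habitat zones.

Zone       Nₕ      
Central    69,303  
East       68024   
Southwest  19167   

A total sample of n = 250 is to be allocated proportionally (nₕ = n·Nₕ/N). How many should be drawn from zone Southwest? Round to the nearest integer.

N = 69303 + 68024 + 19167 = 156494.
n_Southwest = 250·19167/156494 = 30.619... → 31.

31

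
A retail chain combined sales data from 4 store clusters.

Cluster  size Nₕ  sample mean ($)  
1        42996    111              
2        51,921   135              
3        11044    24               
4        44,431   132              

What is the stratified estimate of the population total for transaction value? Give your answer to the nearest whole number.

Estimate total by summing Nₕ·x̄ₕ over strata.
42996·111 + 51921·135 + 11044·24 + 44431·132 = 4772556 + 7009335 + 265056 + 5864892 = 17911839.

17911839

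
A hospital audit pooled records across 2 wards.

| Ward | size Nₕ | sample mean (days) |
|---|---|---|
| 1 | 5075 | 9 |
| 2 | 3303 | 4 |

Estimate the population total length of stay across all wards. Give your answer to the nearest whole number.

58887

Estimate total by summing Nₕ·x̄ₕ over strata.
5075·9 + 3303·4 = 45675 + 13212 = 58887.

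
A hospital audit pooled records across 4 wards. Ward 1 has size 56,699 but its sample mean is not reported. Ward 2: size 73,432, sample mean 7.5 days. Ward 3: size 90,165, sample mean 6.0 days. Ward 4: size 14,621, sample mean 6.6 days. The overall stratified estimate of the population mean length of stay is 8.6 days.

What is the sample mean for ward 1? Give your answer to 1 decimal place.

14.7

N = 56699 + 73432 + 90165 + 14621 = 234917.
Overall total = μ·N = 8.6·234917 = 2020286.2.
Subtract the known strata: 73432·7.5 + 90165·6.0 + 14621·6.6 = 1188228.6.
Remaining total for ward 1: 2020286.2 − 1188228.6 = 832057.6.
Divide by its size: 832057.6 / 56699 = 14.675... → 14.7.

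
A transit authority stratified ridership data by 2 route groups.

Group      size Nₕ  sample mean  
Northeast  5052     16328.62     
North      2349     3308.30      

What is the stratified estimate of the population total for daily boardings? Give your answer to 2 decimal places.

90263384.94

Estimate total by summing Nₕ·x̄ₕ over strata.
5052·16328.62 + 2349·3308.30 = 82492188.24 + 7771196.7 = 90263384.94.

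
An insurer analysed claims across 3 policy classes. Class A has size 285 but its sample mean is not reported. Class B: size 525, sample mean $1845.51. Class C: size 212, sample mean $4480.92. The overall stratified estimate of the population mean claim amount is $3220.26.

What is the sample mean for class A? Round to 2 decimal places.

Σ Nₕx̄ₕ = N·μ, so 285·x̄_A = 1022·3220.26 − (525·1845.51 + 212·4480.92).
= 3291105.72 − 1918847.79 = 1372257.93.
x̄_A = 1372257.93 / 285 = 4814.9401... → 4814.94.

4814.94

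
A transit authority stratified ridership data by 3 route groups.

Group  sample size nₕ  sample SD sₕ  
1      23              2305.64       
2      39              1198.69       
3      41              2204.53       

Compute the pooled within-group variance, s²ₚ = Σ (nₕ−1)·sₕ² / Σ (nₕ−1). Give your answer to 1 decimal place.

3659501.6

Degrees of freedom: 22 + 38 + 40 = 100.
Σ(nₕ−1)sₕ² = 22·5315975.8096 + 38·1436857.7161 + 40·4859952.5209 = 365950161.859.
s²ₚ = 365950161.859 / 100 = 3659501.619... → 3659501.6.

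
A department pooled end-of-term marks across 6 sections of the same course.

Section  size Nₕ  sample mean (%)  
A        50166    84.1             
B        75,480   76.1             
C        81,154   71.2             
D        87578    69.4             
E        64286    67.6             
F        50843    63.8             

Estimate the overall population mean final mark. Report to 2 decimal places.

71.81

N = 409507; weights Wₕ = Nₕ/N = (0.1225, 0.1843, 0.1982, 0.2139, 0.1570, 0.1242).
x̄_st = Σ Wₕ·x̄ₕ = 0.1225·84.1 + 0.1843·76.1 + 0.1982·71.2 + 0.2139·69.4 + 0.1570·67.6 + 0.1242·63.8 ≈ 71.8146...
→ 71.81.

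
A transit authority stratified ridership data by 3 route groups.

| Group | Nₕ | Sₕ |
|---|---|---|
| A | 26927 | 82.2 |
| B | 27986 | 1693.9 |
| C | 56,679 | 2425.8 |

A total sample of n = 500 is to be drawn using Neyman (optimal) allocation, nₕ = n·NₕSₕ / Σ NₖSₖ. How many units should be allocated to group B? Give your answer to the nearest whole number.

127

A: NₕSₕ = 26927·82.2 = 2213399.4
B: NₕSₕ = 27986·1693.9 = 47405485.4
C: NₕSₕ = 56679·2425.8 = 137491918.2
Σ NₕSₕ = 187110803.
n_B = 500·47405485.4/187110803 = 126.678... → 127.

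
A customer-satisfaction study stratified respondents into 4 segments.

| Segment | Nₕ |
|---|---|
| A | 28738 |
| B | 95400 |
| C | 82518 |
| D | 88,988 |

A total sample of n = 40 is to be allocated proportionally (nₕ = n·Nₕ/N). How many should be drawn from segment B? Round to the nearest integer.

N = 28738 + 95400 + 82518 + 88988 = 295644.
n_B = 40·95400/295644 = 12.907... → 13.

13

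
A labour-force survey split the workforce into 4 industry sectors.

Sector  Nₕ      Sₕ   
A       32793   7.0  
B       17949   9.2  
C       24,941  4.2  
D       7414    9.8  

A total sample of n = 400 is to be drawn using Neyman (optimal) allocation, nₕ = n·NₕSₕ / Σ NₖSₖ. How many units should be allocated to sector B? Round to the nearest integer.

115

A: NₕSₕ = 32793·7.0 = 229551
B: NₕSₕ = 17949·9.2 = 165130.8
C: NₕSₕ = 24941·4.2 = 104752.2
D: NₕSₕ = 7414·9.8 = 72657.2
Σ NₕSₕ = 572091.2.
n_B = 400·165130.8/572091.2 = 115.458... → 115.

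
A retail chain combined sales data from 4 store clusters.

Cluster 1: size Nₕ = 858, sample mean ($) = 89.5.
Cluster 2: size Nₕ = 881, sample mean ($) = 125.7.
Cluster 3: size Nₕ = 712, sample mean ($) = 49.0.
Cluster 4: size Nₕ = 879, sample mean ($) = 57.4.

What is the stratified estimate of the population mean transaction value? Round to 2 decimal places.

N = 858 + 881 + 712 + 879 = 3330.
Weight each subgroup mean by Nₕ/N and sum.
Σ Nₕx̄ₕ = 858·89.5 + 881·125.7 + 712·49.0 + 879·57.4 = 76791 + 110741.7 + 34888 + 50454.6 = 272875.3.
Divide by N: 272875.3 / 3330 = 81.9445... → 81.94.

81.94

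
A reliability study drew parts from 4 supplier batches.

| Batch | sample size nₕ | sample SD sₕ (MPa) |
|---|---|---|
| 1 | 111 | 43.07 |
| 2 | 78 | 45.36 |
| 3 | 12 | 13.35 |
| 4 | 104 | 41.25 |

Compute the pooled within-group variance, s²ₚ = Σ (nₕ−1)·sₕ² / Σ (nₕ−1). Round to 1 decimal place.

1793.0

Degrees of freedom: 110 + 77 + 11 + 103 = 301.
Σ(nₕ−1)sₕ² = 110·1855.0249 + 77·2057.5296 + 11·178.2225 + 103·1701.5625 = 539703.9032.
s²ₚ = 539703.9032 / 301 = 1793.036... → 1793.0.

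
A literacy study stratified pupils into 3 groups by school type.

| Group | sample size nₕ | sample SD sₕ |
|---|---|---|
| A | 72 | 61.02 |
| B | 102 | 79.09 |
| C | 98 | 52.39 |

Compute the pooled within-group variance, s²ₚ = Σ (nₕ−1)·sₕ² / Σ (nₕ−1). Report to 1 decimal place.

4321.1

A: (72−1)·61.02² = 71·3723.4404 = 264364.2684
B: (102−1)·79.09² = 101·6255.2281 = 631778.0381
C: (98−1)·52.39² = 97·2744.7121 = 266237.0737
Numerator = 1162379.3802; denominator = Σ(nₕ−1) = 269.
s²ₚ = 1162379.3802/269 = 4321.113... → 4321.1.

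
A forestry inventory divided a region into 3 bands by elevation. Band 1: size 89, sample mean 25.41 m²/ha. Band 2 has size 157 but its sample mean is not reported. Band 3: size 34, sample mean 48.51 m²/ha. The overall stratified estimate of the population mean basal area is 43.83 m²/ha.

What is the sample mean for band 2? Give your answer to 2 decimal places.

53.26

N = 89 + 157 + 34 = 280.
Overall total = μ·N = 43.83·280 = 12272.4.
Subtract the known strata: 89·25.41 + 34·48.51 = 3910.83.
Remaining total for band 2: 12272.4 − 3910.83 = 8361.57.
Divide by its size: 8361.57 / 157 = 53.2584... → 53.26.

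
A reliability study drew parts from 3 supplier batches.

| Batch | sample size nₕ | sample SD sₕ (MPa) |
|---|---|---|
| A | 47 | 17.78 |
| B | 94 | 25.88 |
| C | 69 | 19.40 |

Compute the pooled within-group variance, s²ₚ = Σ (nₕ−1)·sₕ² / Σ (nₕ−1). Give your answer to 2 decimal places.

494.80

Degrees of freedom: 46 + 93 + 68 = 207.
Σ(nₕ−1)sₕ² = 46·316.1284 + 93·669.7744 + 68·376.36 = 102423.4056.
s²ₚ = 102423.4056 / 207 = 494.7991... → 494.80.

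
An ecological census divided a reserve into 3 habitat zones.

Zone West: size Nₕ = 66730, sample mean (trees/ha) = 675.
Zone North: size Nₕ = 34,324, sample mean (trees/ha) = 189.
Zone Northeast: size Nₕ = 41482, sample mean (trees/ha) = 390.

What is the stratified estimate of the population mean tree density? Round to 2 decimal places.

N = 66730 + 34324 + 41482 = 142536.
Weight each subgroup mean by Nₕ/N and sum.
Σ Nₕx̄ₕ = 66730·675 + 34324·189 + 41482·390 = 45042750 + 6487236 + 16177980 = 67707966.
Divide by N: 67707966 / 142536 = 475.0236... → 475.02.

475.02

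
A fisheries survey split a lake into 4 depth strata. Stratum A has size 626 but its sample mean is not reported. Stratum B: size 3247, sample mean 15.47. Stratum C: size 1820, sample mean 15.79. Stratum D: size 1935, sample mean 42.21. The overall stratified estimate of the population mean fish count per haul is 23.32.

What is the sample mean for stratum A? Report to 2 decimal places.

27.54

N = 626 + 3247 + 1820 + 1935 = 7628.
Overall total = μ·N = 23.32·7628 = 177884.96.
Subtract the known strata: 3247·15.47 + 1820·15.79 + 1935·42.21 = 160645.24.
Remaining total for stratum A: 177884.96 − 160645.24 = 17239.72.
Divide by its size: 17239.72 / 626 = 27.5395... → 27.54.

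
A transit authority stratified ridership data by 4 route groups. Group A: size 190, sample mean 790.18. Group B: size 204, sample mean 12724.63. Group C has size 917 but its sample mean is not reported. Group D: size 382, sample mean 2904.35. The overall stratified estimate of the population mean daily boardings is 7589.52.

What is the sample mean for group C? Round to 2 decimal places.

9807.67

N = 190 + 204 + 917 + 382 = 1693.
Overall total = μ·N = 7589.52·1693 = 12849057.36.
Subtract the known strata: 190·790.18 + 204·12724.63 + 382·2904.35 = 3855420.42.
Remaining total for group C: 12849057.36 − 3855420.42 = 8993636.94.
Divide by its size: 8993636.94 / 917 = 9807.6739... → 9807.67.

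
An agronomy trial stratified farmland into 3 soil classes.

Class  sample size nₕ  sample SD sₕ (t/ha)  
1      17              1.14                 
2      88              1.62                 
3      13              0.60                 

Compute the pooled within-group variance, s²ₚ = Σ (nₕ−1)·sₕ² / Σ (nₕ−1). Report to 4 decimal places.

1: (17−1)·1.14² = 16·1.2996 = 20.7936
2: (88−1)·1.62² = 87·2.6244 = 228.3228
3: (13−1)·0.60² = 12·0.36 = 4.32
Numerator = 253.4364; denominator = Σ(nₕ−1) = 115.
s²ₚ = 253.4364/115 = 2.203795... → 2.2038.

2.2038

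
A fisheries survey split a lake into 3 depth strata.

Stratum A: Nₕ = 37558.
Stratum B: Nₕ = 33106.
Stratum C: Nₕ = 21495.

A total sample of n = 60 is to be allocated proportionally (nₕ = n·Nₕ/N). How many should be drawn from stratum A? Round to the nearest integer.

24

Share of stratum A = 37558/92159 = 0.40753.
Allocate 60 × 0.40753 = 24.452... → 24.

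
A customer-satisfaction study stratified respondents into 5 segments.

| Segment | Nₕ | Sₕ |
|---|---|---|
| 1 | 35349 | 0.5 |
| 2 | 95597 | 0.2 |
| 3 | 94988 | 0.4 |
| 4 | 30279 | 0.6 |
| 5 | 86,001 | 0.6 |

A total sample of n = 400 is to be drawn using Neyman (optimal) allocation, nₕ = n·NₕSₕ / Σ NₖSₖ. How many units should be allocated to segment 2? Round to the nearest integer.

Σ NₕSₕ = 35349·0.5 + 95597·0.2 + 94988·0.4 + 30279·0.6 + 86001·0.6 = 144557.1.
Share for 2: 19119.4/144557.1 = 0.13226.
n_2 = 400 × 0.13226 = 52.905... → 53.

53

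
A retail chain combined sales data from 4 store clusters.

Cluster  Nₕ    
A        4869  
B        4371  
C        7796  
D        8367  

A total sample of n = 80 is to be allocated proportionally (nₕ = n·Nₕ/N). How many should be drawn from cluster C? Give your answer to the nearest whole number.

25

Share of cluster C = 7796/25403 = 0.30689.
Allocate 80 × 0.30689 = 24.551... → 25.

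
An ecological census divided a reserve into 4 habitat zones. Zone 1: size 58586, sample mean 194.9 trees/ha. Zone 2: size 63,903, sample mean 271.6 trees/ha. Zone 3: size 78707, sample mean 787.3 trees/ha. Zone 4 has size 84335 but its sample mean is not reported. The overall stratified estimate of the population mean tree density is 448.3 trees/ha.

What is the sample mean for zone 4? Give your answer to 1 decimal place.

N = 58586 + 63903 + 78707 + 84335 = 285531.
Overall total = μ·N = 448.3·285531 = 128003547.3.
Subtract the known strata: 58586·194.9 + 63903·271.6 + 78707·787.3 = 90740487.3.
Remaining total for zone 4: 128003547.3 − 90740487.3 = 37263060.
Divide by its size: 37263060 / 84335 = 441.846... → 441.8.

441.8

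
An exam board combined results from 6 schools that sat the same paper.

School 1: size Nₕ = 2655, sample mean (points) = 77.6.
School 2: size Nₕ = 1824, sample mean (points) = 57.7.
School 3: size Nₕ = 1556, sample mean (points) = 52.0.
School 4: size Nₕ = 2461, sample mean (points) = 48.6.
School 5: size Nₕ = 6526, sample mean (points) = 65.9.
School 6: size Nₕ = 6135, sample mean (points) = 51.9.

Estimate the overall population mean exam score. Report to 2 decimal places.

59.57

N = 2655 + 1824 + 1556 + 2461 + 6526 + 6135 = 21157.
Weight each subgroup mean by Nₕ/N and sum.
Σ Nₕx̄ₕ = 2655·77.6 + 1824·57.7 + 1556·52.0 + 2461·48.6 + 6526·65.9 + 6135·51.9 = 206028 + 105244.8 + 80912 + 119604.6 + 430063.4 + 318406.5 = 1260259.3.
Divide by N: 1260259.3 / 21157 = 59.5670... → 59.57.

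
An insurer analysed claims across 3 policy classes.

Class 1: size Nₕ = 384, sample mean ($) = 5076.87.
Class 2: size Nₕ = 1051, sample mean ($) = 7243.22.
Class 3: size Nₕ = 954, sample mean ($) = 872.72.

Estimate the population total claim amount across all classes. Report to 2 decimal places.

Estimate total by summing Nₕ·x̄ₕ over strata.
384·5076.87 + 1051·7243.22 + 954·872.72 = 1949518.08 + 7612624.22 + 832574.88 = 10394717.18.

10394717.18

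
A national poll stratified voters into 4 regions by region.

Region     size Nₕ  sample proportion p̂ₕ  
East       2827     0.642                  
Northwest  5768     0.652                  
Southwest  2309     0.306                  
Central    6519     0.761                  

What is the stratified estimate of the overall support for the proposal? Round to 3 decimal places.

Wₕ = Nₕ/N with N = 17423: 0.1623, 0.3311, 0.1325, 0.3742.
p̂_st = 0.1623·0.642 + 0.3311·0.652 + 0.1325·0.306 + 0.3742·0.761 ≈ 0.64531... → 0.645.

0.645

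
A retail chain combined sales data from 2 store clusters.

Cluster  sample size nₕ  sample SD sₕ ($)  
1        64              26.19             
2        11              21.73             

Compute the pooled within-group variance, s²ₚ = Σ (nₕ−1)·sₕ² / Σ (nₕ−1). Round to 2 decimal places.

656.64

1: (64−1)·26.19² = 63·685.9161 = 43212.7143
2: (11−1)·21.73² = 10·472.1929 = 4721.929
Numerator = 47934.6433; denominator = Σ(nₕ−1) = 73.
s²ₚ = 47934.6433/73 = 656.6389... → 656.64.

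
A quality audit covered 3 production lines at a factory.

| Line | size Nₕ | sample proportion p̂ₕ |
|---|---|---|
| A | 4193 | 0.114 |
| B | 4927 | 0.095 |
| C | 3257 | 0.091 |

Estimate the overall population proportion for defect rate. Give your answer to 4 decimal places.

0.1004

N = 4193 + 4927 + 3257 = 12377.
Overall proportion = Σ (Nₕ/N)·p̂ₕ.
Σ Nₕp̂ₕ = 478.002 + 468.065 + 296.387 = 1242.454.
1242.454 / 12377 = 0.100384... → 0.1004.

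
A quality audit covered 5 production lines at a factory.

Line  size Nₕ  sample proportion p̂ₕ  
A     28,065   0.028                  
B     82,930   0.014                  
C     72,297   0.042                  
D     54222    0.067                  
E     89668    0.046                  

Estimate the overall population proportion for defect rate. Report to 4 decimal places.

N = 28065 + 82930 + 72297 + 54222 + 89668 = 327182.
Overall proportion = Σ (Nₕ/N)·p̂ₕ.
Σ Nₕp̂ₕ = 785.82 + 1161.02 + 3036.474 + 3632.874 + 4124.728 = 12740.916.
12740.916 / 327182 = 0.038941... → 0.0389.

0.0389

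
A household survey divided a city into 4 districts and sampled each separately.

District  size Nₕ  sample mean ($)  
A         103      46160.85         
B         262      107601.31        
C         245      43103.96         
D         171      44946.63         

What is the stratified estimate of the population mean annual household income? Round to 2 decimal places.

65547.32

N = 781; weights Wₕ = Nₕ/N = (0.1319, 0.3355, 0.3137, 0.2190).
x̄_st = Σ Wₕ·x̄ₕ = 0.1319·46160.85 + 0.3355·107601.31 + 0.3137·43103.96 + 0.2190·44946.63 ≈ 65547.3172...
→ 65547.32.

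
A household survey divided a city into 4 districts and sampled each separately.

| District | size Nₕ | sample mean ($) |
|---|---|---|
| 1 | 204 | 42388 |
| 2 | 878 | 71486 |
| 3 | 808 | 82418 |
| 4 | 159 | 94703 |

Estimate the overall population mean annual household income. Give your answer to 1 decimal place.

74701.5

N = 204 + 878 + 808 + 159 = 2049.
The stratified mean weights each stratum mean by its population share Nₕ/N.
Σ Nₕx̄ₕ = 204·42388 + 878·71486 + 808·82418 + 159·94703 = 8647152 + 62764708 + 66593744 + 15057777 = 153063381.
Divide by N: 153063381 / 2049 = 74701.504... → 74701.5.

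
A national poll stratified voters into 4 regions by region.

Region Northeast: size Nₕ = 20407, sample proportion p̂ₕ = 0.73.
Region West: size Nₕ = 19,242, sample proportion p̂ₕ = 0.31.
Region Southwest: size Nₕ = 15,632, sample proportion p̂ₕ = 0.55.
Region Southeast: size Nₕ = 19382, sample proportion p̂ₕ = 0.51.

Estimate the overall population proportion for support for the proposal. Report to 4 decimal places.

N = 20407 + 19242 + 15632 + 19382 = 74663.
Overall proportion = Σ (Nₕ/N)·p̂ₕ.
Σ Nₕp̂ₕ = 14897.11 + 5965.02 + 8597.6 + 9884.82 = 39344.55.
39344.55 / 74663 = 0.526962... → 0.5270.

0.5270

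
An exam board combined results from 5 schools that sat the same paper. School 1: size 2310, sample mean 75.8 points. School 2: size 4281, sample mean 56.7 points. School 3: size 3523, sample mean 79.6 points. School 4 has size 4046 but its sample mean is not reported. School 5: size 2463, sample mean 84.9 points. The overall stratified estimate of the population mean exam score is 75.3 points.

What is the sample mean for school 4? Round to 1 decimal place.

Σ Nₕx̄ₕ = N·μ, so 4046·x̄_4 = 16623·75.3 − (2310·75.8 + 4281·56.7 + 3523·79.6 + 2463·84.9).
= 1251711.9 − 907370.2 = 344341.7.
x̄_4 = 344341.7 / 4046 = 85.107... → 85.1.

85.1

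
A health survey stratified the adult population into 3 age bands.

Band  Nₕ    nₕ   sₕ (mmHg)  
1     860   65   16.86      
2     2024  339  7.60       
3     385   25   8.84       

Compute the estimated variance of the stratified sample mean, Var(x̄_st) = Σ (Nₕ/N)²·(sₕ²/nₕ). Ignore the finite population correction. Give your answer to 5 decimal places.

N = 3269; Wₕ = Nₕ/N.
band 1: (860/3269)²·16.86²/65 = 0.30266963
band 2: (2024/3269)²·7.60²/339 = 0.06531586
band 3: (385/3269)²·8.84²/25 = 0.04335669
Sum = 0.41134218 → 0.41134.

0.41134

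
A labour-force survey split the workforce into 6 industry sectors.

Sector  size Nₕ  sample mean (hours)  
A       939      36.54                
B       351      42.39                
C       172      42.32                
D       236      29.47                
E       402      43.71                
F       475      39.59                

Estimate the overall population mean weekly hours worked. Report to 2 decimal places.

N = 2575; weights Wₕ = Nₕ/N = (0.3647, 0.1363, 0.0668, 0.0917, 0.1561, 0.1845).
x̄_st = Σ Wₕ·x̄ₕ = 0.3647·36.54 + 0.1363·42.39 + 0.0668·42.32 + 0.0917·29.47 + 0.1561·43.71 + 0.1845·39.59 ≈ 38.7575...
→ 38.76.

38.76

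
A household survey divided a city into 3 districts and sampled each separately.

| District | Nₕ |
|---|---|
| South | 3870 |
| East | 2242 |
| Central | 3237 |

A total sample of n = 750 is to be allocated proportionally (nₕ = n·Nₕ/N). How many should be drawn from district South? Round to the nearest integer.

N = 3870 + 2242 + 3237 = 9349.
n_South = 750·3870/9349 = 310.461... → 310.

310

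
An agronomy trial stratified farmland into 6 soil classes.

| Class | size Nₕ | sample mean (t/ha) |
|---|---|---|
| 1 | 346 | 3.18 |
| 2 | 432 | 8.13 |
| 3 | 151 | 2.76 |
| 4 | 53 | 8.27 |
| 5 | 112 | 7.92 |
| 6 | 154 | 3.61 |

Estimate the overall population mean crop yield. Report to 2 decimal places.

x̄_st = (Σ Nₕx̄ₕ) / (Σ Nₕ) = (346·3.18 + 432·8.13 + 151·2.76 + 53·8.27 + 112·7.92 + 154·3.61) / 1248
= 6910.49 / 1248 = 5.5373... → 5.54.

5.54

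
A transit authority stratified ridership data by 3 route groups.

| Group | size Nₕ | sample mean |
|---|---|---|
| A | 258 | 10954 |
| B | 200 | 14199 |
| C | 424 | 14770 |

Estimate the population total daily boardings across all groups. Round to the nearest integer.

A: 258·10954 = 2826132
B: 200·14199 = 2839800
C: 424·14770 = 6262480
τ̂ = Σ Nₕx̄ₕ = 11928412.

11928412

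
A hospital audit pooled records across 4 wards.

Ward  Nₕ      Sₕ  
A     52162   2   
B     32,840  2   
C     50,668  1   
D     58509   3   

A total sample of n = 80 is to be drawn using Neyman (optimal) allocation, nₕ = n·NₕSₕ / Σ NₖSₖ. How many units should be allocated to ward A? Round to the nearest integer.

Σ NₕSₕ = 52162·2 + 32840·2 + 50668·1 + 58509·3 = 396199.
Share for A: 104324/396199 = 0.26331.
n_A = 80 × 0.26331 = 21.065... → 21.

21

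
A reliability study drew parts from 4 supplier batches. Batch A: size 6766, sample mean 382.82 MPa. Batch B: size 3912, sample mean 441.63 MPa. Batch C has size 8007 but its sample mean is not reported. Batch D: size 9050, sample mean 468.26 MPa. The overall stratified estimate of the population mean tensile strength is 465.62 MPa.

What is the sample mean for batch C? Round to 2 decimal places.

N = 6766 + 3912 + 8007 + 9050 = 27735.
Overall total = μ·N = 465.62·27735 = 12913970.7.
Subtract the known strata: 6766·382.82 + 3912·441.63 + 9050·468.26 = 8555569.68.
Remaining total for batch C: 12913970.7 − 8555569.68 = 4358401.02.
Divide by its size: 4358401.02 / 8007 = 544.3238... → 544.32.

544.32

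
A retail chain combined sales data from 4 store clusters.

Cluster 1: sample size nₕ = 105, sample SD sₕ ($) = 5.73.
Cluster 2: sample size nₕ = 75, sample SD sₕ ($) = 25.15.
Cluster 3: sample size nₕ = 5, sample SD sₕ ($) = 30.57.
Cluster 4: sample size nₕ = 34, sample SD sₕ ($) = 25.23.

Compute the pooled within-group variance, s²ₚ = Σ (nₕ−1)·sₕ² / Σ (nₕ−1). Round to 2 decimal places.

348.68

1: (105−1)·5.73² = 104·32.8329 = 3414.6216
2: (75−1)·25.15² = 74·632.5225 = 46806.665
3: (5−1)·30.57² = 4·934.5249 = 3738.0996
4: (34−1)·25.23² = 33·636.5529 = 21006.2457
Numerator = 74965.6319; denominator = Σ(nₕ−1) = 215.
s²ₚ = 74965.6319/215 = 348.6774... → 348.68.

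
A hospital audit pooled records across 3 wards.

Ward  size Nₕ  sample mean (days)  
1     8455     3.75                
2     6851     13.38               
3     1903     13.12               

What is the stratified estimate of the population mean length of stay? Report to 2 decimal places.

N = 17209; weights Wₕ = Nₕ/N = (0.4913, 0.3981, 0.1106).
x̄_st = Σ Wₕ·x̄ₕ = 0.4913·3.75 + 0.3981·13.38 + 0.1106·13.12 ≈ 8.6199...
→ 8.62.

8.62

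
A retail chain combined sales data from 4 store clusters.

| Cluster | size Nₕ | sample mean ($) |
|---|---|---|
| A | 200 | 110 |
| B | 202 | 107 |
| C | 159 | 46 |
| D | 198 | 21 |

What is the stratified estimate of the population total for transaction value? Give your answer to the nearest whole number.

Estimate total by summing Nₕ·x̄ₕ over strata.
200·110 + 202·107 + 159·46 + 198·21 = 22000 + 21614 + 7314 + 4158 = 55086.

55086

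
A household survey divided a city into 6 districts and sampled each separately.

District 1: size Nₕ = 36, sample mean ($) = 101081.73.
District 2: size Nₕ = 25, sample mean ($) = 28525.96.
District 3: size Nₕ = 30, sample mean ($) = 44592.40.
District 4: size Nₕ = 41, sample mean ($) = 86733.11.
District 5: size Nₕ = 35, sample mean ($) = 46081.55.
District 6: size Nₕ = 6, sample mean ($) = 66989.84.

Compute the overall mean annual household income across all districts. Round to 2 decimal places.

65090.83

N = 173; weights Wₕ = Nₕ/N = (0.2081, 0.1445, 0.1734, 0.2370, 0.2023, 0.0347).
x̄_st = Σ Wₕ·x̄ₕ = 0.2081·101081.73 + 0.1445·28525.96 + 0.1734·44592.40 + 0.2370·86733.11 + 0.2023·46081.55 + 0.0347·66989.84 ≈ 65090.8328...
→ 65090.83.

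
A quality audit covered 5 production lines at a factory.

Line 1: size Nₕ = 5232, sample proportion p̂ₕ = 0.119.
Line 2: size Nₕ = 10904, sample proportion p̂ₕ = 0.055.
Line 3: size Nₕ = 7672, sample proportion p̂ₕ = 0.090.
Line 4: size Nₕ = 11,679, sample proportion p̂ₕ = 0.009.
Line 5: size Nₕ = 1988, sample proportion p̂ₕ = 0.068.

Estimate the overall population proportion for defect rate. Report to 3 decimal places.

0.057

N = 5232 + 10904 + 7672 + 11679 + 1988 = 37475.
Overall proportion = Σ (Nₕ/N)·p̂ₕ.
Σ Nₕp̂ₕ = 622.608 + 599.72 + 690.48 + 105.111 + 135.184 = 2153.103.
2153.103 / 37475 = 0.05745... → 0.057.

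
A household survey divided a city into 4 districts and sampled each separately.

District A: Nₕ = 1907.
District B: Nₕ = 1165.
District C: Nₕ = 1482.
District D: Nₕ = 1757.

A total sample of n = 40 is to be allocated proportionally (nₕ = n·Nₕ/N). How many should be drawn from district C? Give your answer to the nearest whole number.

9

N = 1907 + 1165 + 1482 + 1757 = 6311.
n_C = 40·1482/6311 = 9.393... → 9.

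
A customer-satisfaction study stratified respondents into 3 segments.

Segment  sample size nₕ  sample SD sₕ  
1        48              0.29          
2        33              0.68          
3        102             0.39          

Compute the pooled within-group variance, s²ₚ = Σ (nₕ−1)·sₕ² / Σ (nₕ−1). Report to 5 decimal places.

0.18951

Degrees of freedom: 47 + 32 + 101 = 180.
Σ(nₕ−1)sₕ² = 47·0.0841 + 32·0.4624 + 101·0.1521 = 34.1116.
s²ₚ = 34.1116 / 180 = 0.1895089... → 0.18951.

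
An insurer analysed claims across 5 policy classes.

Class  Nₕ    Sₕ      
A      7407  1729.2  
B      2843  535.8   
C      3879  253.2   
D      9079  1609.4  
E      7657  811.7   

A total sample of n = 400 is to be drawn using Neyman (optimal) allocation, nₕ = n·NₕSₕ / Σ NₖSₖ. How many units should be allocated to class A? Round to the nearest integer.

A: NₕSₕ = 7407·1729.2 = 12808184.4
B: NₕSₕ = 2843·535.8 = 1523279.4
C: NₕSₕ = 3879·253.2 = 982162.8
D: NₕSₕ = 9079·1609.4 = 14611742.6
E: NₕSₕ = 7657·811.7 = 6215186.9
Σ NₕSₕ = 36140556.1.
n_A = 400·12808184.4/36140556.1 = 141.760... → 142.

142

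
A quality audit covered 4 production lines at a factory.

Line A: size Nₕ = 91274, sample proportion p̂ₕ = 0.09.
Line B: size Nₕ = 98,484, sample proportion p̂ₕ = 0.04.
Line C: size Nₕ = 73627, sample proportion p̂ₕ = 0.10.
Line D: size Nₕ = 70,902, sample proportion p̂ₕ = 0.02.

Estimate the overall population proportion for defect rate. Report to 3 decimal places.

0.063

N = 91274 + 98484 + 73627 + 70902 = 334287.
Overall proportion = Σ (Nₕ/N)·p̂ₕ.
Σ Nₕp̂ₕ = 8214.66 + 3939.36 + 7362.7 + 1418.04 = 20934.76.
20934.76 / 334287 = 0.06263... → 0.063.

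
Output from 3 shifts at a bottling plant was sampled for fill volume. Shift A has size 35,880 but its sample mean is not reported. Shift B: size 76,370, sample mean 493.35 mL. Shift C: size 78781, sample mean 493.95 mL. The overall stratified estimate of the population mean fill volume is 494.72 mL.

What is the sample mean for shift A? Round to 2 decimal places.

499.33

N = 35880 + 76370 + 78781 = 191031.
Overall total = μ·N = 494.72·191031 = 94506856.32.
Subtract the known strata: 76370·493.35 + 78781·493.95 = 76591014.45.
Remaining total for shift A: 94506856.32 − 76591014.45 = 17915841.87.
Divide by its size: 17915841.87 / 35880 = 499.3267... → 499.33.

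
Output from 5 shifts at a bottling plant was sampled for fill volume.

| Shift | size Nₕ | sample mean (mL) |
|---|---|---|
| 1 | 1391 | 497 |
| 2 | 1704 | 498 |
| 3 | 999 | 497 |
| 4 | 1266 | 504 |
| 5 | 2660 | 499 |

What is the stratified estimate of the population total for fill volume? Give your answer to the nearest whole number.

Estimate total by summing Nₕ·x̄ₕ over strata.
1391·497 + 1704·498 + 999·497 + 1266·504 + 2660·499 = 691327 + 848592 + 496503 + 638064 + 1327340 = 4001826.

4001826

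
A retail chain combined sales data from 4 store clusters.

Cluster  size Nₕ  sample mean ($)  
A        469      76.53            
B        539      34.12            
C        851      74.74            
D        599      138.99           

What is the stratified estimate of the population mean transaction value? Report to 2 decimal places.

81.83

x̄_st = (Σ Nₕx̄ₕ) / (Σ Nₕ) = (469·76.53 + 539·34.12 + 851·74.74 + 599·138.99) / 2458
= 201142 / 2458 = 81.8316... → 81.83.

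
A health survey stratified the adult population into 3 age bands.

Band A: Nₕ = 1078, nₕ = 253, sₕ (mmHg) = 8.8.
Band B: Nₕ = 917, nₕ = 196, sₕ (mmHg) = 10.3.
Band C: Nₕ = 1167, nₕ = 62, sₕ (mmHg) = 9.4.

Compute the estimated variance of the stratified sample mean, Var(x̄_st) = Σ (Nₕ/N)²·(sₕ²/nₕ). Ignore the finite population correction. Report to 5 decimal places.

0.27522

N = 3162; Wₕ = Nₕ/N.
band A: (1078/3162)²·8.8²/253 = 0.03557612
band B: (917/3162)²·10.3²/196 = 0.04552326
band C: (1167/3162)²·9.4²/62 = 0.19412524
Sum = 0.27522462 → 0.27522.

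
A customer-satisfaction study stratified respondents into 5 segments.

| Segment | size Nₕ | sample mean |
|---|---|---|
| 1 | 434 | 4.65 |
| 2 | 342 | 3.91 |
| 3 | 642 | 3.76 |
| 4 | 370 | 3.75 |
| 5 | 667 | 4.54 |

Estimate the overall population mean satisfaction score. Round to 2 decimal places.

N = 434 + 342 + 642 + 370 + 667 = 2455.
Weight each subgroup mean by Nₕ/N and sum.
Σ Nₕx̄ₕ = 434·4.65 + 342·3.91 + 642·3.76 + 370·3.75 + 667·4.54 = 2018.1 + 1337.22 + 2413.92 + 1387.5 + 3028.18 = 10184.92.
Divide by N: 10184.92 / 2455 = 4.1486... → 4.15.

4.15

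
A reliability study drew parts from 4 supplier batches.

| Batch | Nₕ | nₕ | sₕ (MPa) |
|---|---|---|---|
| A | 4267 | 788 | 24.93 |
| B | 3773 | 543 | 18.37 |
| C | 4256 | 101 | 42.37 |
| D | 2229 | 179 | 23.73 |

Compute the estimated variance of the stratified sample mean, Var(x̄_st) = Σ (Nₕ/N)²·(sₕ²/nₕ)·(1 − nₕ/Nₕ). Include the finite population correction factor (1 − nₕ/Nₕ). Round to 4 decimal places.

N = 14525; Wₕ = Nₕ/N.
batch A: (4267/14525)²·24.93²/788·(1 − 788/4267) = 0.0554962
batch B: (3773/14525)²·18.37²/543·(1 − 543/3773) = 0.0358984
batch C: (4256/14525)²·42.37²/101·(1 − 101/4256) = 1.4898273
batch D: (2229/14525)²·23.73²/179·(1 − 179/2229) = 0.0681356
Sum = 1.6493575 → 1.6494.

1.6494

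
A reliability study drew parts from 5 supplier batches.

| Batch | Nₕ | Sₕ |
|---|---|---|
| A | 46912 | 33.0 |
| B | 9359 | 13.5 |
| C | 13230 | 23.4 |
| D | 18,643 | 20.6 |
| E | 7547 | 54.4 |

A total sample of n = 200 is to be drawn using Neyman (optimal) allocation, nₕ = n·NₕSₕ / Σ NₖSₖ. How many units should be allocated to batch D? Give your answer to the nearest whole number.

A: NₕSₕ = 46912·33.0 = 1548096
B: NₕSₕ = 9359·13.5 = 126346.5
C: NₕSₕ = 13230·23.4 = 309582
D: NₕSₕ = 18643·20.6 = 384045.8
E: NₕSₕ = 7547·54.4 = 410556.8
Σ NₕSₕ = 2778627.1.
n_D = 200·384045.8/2778627.1 = 27.643... → 28.

28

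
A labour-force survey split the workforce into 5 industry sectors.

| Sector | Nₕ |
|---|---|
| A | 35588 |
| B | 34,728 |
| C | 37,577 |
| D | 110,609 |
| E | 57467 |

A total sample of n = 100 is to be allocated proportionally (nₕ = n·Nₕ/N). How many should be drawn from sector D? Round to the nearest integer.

40

N = 35588 + 34728 + 37577 + 110609 + 57467 = 275969.
n_D = 100·110609/275969 = 40.080... → 40.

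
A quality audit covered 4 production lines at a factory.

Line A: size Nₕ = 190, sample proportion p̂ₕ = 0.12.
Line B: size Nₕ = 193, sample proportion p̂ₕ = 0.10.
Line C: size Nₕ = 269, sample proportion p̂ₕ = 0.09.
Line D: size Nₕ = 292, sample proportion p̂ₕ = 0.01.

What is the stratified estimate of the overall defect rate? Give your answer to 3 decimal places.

Wₕ = Nₕ/N with N = 944: 0.2013, 0.2044, 0.2850, 0.3093.
p̂_st = 0.2013·0.12 + 0.2044·0.10 + 0.2850·0.09 + 0.3093·0.01 ≈ 0.07334... → 0.073.

0.073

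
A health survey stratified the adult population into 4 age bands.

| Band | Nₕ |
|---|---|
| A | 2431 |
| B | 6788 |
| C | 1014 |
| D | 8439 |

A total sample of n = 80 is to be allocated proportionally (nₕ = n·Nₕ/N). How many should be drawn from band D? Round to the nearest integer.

36

N = 2431 + 6788 + 1014 + 8439 = 18672.
n_D = 80·8439/18672 = 36.157... → 36.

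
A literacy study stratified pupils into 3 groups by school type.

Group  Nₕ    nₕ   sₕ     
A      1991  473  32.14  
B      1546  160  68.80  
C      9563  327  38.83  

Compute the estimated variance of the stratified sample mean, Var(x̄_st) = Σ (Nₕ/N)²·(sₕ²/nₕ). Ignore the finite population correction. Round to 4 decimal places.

2.9196

N = 13100; Wₕ = Nₕ/N.
group A: (1991/13100)²·32.14²/473 = 0.0504464
group B: (1546/13100)²·68.80²/160 = 0.4120342
group C: (9563/13100)²·38.83²/327 = 2.4571561
Sum = 2.9196368 → 2.9196.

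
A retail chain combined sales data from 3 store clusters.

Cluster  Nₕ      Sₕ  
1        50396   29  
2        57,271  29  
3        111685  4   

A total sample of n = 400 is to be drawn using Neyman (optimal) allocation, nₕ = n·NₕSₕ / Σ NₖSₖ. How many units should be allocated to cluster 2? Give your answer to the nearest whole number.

Σ NₕSₕ = 50396·29 + 57271·29 + 111685·4 = 3569083.
Share for 2: 1660859/3569083 = 0.46535.
n_2 = 400 × 0.46535 = 186.138... → 186.

186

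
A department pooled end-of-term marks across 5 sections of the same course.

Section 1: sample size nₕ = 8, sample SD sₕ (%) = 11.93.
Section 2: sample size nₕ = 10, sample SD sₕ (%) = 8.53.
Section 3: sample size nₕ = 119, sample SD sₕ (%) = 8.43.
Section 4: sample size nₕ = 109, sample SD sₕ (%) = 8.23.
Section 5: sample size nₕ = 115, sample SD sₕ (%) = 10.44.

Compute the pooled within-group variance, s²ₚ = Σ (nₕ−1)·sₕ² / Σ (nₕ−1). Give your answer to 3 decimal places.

Degrees of freedom: 7 + 9 + 118 + 108 + 114 = 356.
Σ(nₕ−1)sₕ² = 7·142.3249 + 9·72.7609 + 118·71.0649 + 108·67.7329 + 114·108.9936 = 29777.2042.
s²ₚ = 29777.2042 / 356 = 83.64383... → 83.644.

83.644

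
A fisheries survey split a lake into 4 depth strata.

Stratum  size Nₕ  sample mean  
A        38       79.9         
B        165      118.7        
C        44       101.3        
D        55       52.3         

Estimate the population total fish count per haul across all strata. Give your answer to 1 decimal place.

29955.4

Estimate total by summing Nₕ·x̄ₕ over strata.
38·79.9 + 165·118.7 + 44·101.3 + 55·52.3 = 3036.2 + 19585.5 + 4457.2 + 2876.5 = 29955.4.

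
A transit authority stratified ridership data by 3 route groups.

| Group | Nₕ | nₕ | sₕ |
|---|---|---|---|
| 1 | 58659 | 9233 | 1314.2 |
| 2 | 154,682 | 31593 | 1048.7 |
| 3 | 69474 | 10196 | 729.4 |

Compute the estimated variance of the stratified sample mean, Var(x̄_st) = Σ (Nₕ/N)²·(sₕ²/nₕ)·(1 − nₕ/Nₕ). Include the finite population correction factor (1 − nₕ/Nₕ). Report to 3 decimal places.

N = 282815. Term for each stratum: Wₕ²sₕ²/nₕ·(1−nₕ/Nₕ).
Var(x̄_st) = 6.780556 + 8.286398 + 2.686660 = 17.753614 → 17.754.

17.754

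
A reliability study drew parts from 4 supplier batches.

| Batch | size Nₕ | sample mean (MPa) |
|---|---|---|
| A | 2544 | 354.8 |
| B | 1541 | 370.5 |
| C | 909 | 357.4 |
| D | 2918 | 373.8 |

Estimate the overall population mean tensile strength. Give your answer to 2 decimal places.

365.16

N = 2544 + 1541 + 909 + 2918 = 7912.
Weight each subgroup mean by Nₕ/N and sum.
Σ Nₕx̄ₕ = 2544·354.8 + 1541·370.5 + 909·357.4 + 2918·373.8 = 902611.2 + 570940.5 + 324876.6 + 1090748.4 = 2889176.7.
Divide by N: 2889176.7 / 7912 = 365.1639... → 365.16.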